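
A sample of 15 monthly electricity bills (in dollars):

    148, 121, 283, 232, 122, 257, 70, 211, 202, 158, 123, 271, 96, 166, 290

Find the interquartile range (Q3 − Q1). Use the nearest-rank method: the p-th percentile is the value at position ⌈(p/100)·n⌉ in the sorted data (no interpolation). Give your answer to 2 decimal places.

135.00

Sorted: 70, 96, 121, 122, 123, 148, 158, 166, 202, 211, 232, 257, 271, 283, 290.
n = 15.
P25: rank ⌈25/100·15⌉ = 4 → 122.
P75: rank ⌈75/100·15⌉ = 12 → 257.
Difference: 257 − 122 = 135.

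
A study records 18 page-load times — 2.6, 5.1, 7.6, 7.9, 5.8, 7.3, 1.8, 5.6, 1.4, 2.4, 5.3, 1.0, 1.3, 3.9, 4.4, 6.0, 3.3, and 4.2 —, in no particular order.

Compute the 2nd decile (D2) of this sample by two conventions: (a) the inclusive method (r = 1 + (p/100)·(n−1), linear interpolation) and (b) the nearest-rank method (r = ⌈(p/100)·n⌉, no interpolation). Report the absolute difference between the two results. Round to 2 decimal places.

Sorted: 1.0, 1.3, 1.4, 1.8, 2.4, 2.6, 3.3, 3.9, 4.2, 4.4, 5.1, 5.3, 5.6, 5.8, 6.0, 7.3, 7.6, 7.9.
n = 18.
(a) r = 4.4; between ranks 4 (1.8) and 5 (2.4): 2.04.
(b) the nearest-rank method: rank 4 → 1.8.
|2.04 − 1.8| = 0.24.

0.24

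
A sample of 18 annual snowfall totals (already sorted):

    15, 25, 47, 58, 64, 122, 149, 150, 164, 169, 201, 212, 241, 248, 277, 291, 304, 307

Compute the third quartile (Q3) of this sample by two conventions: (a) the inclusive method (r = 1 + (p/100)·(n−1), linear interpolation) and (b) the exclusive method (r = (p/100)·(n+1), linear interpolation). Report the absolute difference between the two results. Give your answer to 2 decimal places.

n = 18.
(a) r = 13.75; between ranks 13 (241) and 14 (248): 246.25.
(b) r = 14.25; between ranks 14 (248) and 15 (277): 255.25.
|246.25 − 255.25| = 9.

9.00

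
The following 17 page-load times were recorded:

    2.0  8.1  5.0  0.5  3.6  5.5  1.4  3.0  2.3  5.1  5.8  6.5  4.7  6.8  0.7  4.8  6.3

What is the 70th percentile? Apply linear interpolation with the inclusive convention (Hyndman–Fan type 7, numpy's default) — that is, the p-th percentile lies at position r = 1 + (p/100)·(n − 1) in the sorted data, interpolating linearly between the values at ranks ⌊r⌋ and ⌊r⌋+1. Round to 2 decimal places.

Sorted: 0.5, 0.7, 1.4, 2.0, 2.3, 3.0, 3.6, 4.7, 4.8, 5.0, 5.1, 5.5, 5.8, 6.3, 6.5, 6.8, 8.1.
n = 17.
r = 1 + (70/100)·(17 − 1) = 1 + 11.2 = 12.2.
Rank 12 is 5.5 and rank 13 is 5.8.
Interpolate: 5.5 + 0.2·(5.8 − 5.5) = 5.5 + 0.2·0.3 = 5.56.

5.56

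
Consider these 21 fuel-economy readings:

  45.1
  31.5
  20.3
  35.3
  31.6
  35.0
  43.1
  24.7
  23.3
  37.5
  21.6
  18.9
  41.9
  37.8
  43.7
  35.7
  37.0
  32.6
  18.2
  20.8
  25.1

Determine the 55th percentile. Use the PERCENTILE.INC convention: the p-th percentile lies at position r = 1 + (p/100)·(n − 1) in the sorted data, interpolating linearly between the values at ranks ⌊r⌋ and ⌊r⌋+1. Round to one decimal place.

35.0

Sorted: 18.2, 18.9, 20.3, 20.8, 21.6, 23.3, 24.7, 25.1, 31.5, 31.6, 32.6, 35.0, 35.3, 35.7, 37.0, 37.5, 37.8, 41.9, 43.1, 43.7, 45.1.
n = 21.
r = 1 + (55/100)·(21 − 1) = 1 + 11 = 12.
r is an integer, so P55 is the value at rank 12: 35.0.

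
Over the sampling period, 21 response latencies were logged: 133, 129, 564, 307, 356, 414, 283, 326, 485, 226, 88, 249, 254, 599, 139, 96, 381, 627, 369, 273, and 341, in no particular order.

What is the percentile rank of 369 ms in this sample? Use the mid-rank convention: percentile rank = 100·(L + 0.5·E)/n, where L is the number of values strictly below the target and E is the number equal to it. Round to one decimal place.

69.0

Sorted: 88, 96, 129, 133, 139, 226, 249, 254, 273, 283, 307, 326, 341, 356, 369, 381, 414, 485, 564, 599, 627.
Count below 369: L = 14; count equal: E = 1; n = 21.
Percentile rank = 100·(14 + 0.5·1)/21 = 100·14.5/21 = 69.05.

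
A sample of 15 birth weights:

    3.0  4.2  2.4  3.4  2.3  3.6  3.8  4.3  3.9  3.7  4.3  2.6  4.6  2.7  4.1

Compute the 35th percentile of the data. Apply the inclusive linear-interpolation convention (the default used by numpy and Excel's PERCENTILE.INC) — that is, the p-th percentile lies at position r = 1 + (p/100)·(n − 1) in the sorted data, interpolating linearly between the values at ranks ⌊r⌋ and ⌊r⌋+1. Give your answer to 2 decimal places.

3.36

Sorted: 2.3, 2.4, 2.6, 2.7, 3.0, 3.4, 3.6, 3.7, 3.8, 3.9, 4.1, 4.2, 4.3, 4.3, 4.6.
n = 15.
r = 1 + (35/100)·(15 − 1) = 1 + 4.9 = 5.9.
Rank 5 is 3.0 and rank 6 is 3.4.
Interpolate: 3.0 + 0.9·(3.4 − 3.0) = 3.0 + 0.9·0.4 = 3.36.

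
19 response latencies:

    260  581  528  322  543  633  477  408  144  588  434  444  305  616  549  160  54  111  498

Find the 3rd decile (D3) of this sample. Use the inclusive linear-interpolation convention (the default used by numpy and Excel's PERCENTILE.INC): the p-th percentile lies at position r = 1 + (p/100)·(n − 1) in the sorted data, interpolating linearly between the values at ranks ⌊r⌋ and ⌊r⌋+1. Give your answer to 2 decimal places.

Sorted: 54, 111, 144, 160, 260, 305, 322, 408, 434, 444, 477, 498, 528, 543, 549, 581, 588, 616, 633.
n = 19.
r = 1 + (30/100)·(19 − 1) = 1 + 5.4 = 6.4.
Rank 6 is 305 and rank 7 is 322.
Interpolate: 305 + 0.4·(322 − 305) = 305 + 0.4·17 = 311.8.

311.80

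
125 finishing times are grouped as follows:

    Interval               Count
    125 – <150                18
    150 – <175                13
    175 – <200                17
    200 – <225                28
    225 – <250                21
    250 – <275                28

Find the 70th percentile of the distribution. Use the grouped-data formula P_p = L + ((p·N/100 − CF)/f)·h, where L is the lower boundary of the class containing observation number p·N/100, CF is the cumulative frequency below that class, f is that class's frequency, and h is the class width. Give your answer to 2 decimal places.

N = 125; target position k = 70/100 · 125 = 87.5.
Cumulative frequencies: 18, 31, 48, 76, 97, 125.
Observation 87.5 falls in the class 225 – <250.
L = 225, CF = 76, f = 21, h = 25.
P70 = 225 + ((87.5 − 76)/21)·25 = 225 + 13.6905 = 238.69.

238.69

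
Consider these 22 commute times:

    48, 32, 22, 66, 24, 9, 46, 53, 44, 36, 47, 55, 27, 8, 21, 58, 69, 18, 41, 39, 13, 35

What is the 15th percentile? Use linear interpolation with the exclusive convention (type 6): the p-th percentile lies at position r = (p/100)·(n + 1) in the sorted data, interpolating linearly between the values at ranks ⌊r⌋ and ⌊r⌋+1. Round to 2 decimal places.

15.25

Sorted: 8, 9, 13, 18, 21, 22, 24, 27, 32, 35, 36, 39, 41, 44, 46, 47, 48, 53, 55, 58, 66, 69.
n = 22.
r = (15/100)·(22 + 1) = 3.45.
Rank 3 is 13 and rank 4 is 18.
Interpolate: 13 + 0.45·(18 − 13) = 13 + 0.45·5 = 15.25.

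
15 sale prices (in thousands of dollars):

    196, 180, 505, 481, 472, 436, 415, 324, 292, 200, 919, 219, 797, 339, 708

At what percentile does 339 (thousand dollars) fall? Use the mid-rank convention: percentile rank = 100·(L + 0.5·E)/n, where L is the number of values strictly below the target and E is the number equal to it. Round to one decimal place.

Sorted: 180, 196, 200, 219, 292, 324, 339, 415, 436, 472, 481, 505, 708, 797, 919.
Count below 339: L = 6; count equal: E = 1; n = 15.
Percentile rank = 100·(6 + 0.5·1)/15 = 100·6.5/15 = 43.33.

43.3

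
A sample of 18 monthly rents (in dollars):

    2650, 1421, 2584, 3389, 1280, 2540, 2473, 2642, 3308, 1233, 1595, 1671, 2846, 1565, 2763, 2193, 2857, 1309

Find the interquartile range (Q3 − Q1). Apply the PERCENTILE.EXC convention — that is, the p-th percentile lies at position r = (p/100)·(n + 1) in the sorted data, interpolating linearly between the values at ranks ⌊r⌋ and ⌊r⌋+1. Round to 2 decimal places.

Sorted: 1233, 1280, 1309, 1421, 1565, 1595, 1671, 2193, 2473, 2540, 2584, 2642, 2650, 2763, 2846, 2857, 3308, 3389.
n = 18.
P25: r = 4.75; ranks 4–5 are 1421, 1565; interpolating gives 1529.
P75: r = 14.25; ranks 14–15 are 2763, 2846; interpolating gives 2783.75.
Difference: 2783.75 − 1529 = 1254.75.

1254.75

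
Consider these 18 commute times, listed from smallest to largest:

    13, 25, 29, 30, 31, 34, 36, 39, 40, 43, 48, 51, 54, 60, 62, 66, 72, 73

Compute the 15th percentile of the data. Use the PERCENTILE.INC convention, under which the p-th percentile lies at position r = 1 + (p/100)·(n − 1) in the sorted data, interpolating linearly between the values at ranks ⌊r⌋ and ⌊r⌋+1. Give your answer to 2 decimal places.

29.55

n = 18.
r = 1 + (15/100)·(18 − 1) = 1 + 2.55 = 3.55.
Rank 3 is 29 and rank 4 is 30.
Interpolate: 29 + 0.55·(30 − 29) = 29 + 0.55·1 = 29.55.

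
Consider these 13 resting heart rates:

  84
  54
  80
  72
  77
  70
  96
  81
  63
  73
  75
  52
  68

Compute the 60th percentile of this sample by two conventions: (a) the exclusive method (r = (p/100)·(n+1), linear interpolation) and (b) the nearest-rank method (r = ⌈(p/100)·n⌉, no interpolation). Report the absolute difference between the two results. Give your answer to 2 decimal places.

0.80

Sorted: 52, 54, 63, 68, 70, 72, 73, 75, 77, 80, 81, 84, 96.
n = 13.
(a) r = 8.4; between ranks 8 (75) and 9 (77): 75.8.
(b) the nearest-rank method: rank 8 → 75.
|75.8 − 75| = 0.8.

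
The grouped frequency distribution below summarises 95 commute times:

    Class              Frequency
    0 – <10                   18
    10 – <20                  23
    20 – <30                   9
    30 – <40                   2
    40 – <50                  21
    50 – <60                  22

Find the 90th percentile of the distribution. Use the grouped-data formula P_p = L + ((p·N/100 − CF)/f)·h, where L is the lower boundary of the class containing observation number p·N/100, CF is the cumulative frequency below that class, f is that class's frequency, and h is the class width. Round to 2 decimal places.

N = 95; target position k = 90/100 · 95 = 85.5.
Cumulative frequencies: 18, 41, 50, 52, 73, 95.
Observation 85.5 falls in the class 50 – <60.
L = 50, CF = 73, f = 22, h = 10.
P90 = 50 + ((85.5 − 73)/22)·10 = 50 + 5.68182 = 55.6818.

55.68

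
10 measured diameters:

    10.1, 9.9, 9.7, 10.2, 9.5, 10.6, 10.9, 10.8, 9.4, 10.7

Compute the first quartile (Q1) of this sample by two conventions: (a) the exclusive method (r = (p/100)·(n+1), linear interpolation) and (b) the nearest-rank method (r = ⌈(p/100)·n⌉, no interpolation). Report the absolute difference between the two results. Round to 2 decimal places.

0.05

Sorted: 9.4, 9.5, 9.7, 9.9, 10.1, 10.2, 10.6, 10.7, 10.8, 10.9.
n = 10.
(a) r = 2.75; between ranks 2 (9.5) and 3 (9.7): 9.65.
(b) the nearest-rank method: rank 3 → 9.7.
|9.65 − 9.7| = 0.05.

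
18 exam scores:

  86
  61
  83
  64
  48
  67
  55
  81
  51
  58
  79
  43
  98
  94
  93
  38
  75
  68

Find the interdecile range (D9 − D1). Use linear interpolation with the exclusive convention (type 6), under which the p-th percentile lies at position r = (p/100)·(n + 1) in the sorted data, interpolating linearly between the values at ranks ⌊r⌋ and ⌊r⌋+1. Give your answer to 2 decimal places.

51.90

Sorted: 38, 43, 48, 51, 55, 58, 61, 64, 67, 68, 75, 79, 81, 83, 86, 93, 94, 98.
n = 18.
P10: r = 1.9; ranks 1–2 are 38, 43; interpolating gives 42.5.
P90: r = 17.1; ranks 17–18 are 94, 98; interpolating gives 94.4.
Difference: 94.4 − 42.5 = 51.9.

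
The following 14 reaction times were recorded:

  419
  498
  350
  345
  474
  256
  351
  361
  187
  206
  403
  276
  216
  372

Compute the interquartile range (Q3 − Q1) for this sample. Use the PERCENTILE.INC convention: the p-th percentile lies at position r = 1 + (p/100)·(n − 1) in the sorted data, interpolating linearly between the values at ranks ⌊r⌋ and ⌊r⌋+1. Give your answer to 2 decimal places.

134.25

Sorted: 187, 206, 216, 256, 276, 345, 350, 351, 361, 372, 403, 419, 474, 498.
n = 14.
P25: r = 4.25; ranks 4–5 are 256, 276; interpolating gives 261.
P75: r = 10.75; ranks 10–11 are 372, 403; interpolating gives 395.25.
Difference: 395.25 − 261 = 134.25.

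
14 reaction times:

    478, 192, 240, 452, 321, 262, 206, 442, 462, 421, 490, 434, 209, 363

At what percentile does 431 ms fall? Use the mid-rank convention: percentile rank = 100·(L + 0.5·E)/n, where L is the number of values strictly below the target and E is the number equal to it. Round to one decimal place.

Sorted: 192, 206, 209, 240, 262, 321, 363, 421, 434, 442, 452, 462, 478, 490.
Count below 431: L = 8; count equal: E = 0; n = 14.
Percentile rank = 100·(8 + 0.5·0)/14 = 100·8/14 = 57.14.

57.1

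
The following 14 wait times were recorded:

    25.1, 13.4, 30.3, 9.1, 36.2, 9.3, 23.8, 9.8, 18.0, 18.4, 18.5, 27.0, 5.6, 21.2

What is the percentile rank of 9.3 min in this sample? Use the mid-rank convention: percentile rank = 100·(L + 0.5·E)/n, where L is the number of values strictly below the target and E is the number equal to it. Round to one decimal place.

Sorted: 5.6, 9.1, 9.3, 9.8, 13.4, 18.0, 18.4, 18.5, 21.2, 23.8, 25.1, 27.0, 30.3, 36.2.
Count below 9.3: L = 2; count equal: E = 1; n = 14.
Percentile rank = 100·(2 + 0.5·1)/14 = 100·2.5/14 = 17.86.

17.9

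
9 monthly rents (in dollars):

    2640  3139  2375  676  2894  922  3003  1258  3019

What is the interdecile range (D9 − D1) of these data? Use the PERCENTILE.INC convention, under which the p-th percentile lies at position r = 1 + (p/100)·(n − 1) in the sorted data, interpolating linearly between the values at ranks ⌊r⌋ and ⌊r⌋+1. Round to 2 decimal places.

Sorted: 676, 922, 1258, 2375, 2640, 2894, 3003, 3019, 3139.
n = 9.
P10: r = 1.8; ranks 1–2 are 676, 922; interpolating gives 872.8.
P90: r = 8.2; ranks 8–9 are 3019, 3139; interpolating gives 3043.
Difference: 3043 − 872.8 = 2170.2.

2170.20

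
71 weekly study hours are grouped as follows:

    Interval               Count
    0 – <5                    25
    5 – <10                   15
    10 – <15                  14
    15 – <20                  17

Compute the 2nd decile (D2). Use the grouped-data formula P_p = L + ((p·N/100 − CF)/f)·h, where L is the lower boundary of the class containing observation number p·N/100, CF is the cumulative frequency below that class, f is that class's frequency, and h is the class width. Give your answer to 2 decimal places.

N = 71; target position k = 20/100 · 71 = 14.2.
Cumulative frequencies: 25, 40, 54, 71.
Observation 14.2 falls in the class 0 – <5.
L = 0, CF = 0, f = 25, h = 5.
P20 = 0 + ((14.2 − 0)/25)·5 = 0 + 2.84 = 2.84.

2.84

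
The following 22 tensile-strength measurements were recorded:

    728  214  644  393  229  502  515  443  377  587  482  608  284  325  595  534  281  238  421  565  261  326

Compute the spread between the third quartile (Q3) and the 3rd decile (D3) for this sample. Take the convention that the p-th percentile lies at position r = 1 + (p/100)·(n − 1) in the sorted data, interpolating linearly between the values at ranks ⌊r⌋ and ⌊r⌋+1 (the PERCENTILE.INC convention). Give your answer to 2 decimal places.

231.95

Sorted: 214, 229, 238, 261, 281, 284, 325, 326, 377, 393, 421, 443, 482, 502, 515, 534, 565, 587, 595, 608, 644, 728.
n = 22.
P30: r = 7.3; ranks 7–8 are 325, 326; interpolating gives 325.3.
P75: r = 16.75; ranks 16–17 are 534, 565; interpolating gives 557.25.
Difference: 557.25 − 325.3 = 231.95.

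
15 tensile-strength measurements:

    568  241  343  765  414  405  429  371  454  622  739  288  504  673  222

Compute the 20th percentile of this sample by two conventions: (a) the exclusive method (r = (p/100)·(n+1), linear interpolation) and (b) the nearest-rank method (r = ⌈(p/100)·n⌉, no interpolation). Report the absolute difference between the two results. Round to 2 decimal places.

Sorted: 222, 241, 288, 343, 371, 405, 414, 429, 454, 504, 568, 622, 673, 739, 765.
n = 15.
(a) r = 3.2; between ranks 3 (288) and 4 (343): 299.
(b) the nearest-rank method: rank 3 → 288.
|299 − 288| = 11.

11.00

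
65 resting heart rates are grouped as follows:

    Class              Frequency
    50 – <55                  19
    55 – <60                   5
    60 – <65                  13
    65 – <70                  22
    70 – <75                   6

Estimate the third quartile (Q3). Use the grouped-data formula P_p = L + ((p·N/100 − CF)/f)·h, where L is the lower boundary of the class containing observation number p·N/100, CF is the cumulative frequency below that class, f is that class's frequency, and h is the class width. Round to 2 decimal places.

N = 65; target position k = 75/100 · 65 = 48.75.
Cumulative frequencies: 19, 24, 37, 59, 65.
Observation 48.75 falls in the class 65 – <70.
L = 65, CF = 37, f = 22, h = 5.
P75 = 65 + ((48.75 − 37)/22)·5 = 65 + 2.67045 = 67.6705.

67.67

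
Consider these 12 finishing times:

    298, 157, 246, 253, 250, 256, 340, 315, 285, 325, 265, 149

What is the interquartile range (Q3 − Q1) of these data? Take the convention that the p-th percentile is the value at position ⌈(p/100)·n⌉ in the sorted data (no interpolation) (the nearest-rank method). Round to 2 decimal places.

52.00

Sorted: 149, 157, 246, 250, 253, 256, 265, 285, 298, 315, 325, 340.
n = 12.
P25: rank ⌈25/100·12⌉ = 3 → 246.
P75: rank ⌈75/100·12⌉ = 9 → 298.
Difference: 298 − 246 = 52.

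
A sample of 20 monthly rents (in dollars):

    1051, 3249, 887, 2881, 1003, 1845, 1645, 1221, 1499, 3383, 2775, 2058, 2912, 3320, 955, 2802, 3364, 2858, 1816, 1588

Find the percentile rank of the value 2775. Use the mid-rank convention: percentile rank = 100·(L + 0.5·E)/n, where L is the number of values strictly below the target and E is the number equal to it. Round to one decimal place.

Sorted: 887, 955, 1003, 1051, 1221, 1499, 1588, 1645, 1816, 1845, 2058, 2775, 2802, 2858, 2881, 2912, 3249, 3320, 3364, 3383.
Count below 2775: L = 11; count equal: E = 1; n = 20.
Percentile rank = 100·(11 + 0.5·1)/20 = 100·11.5/20 = 57.5.

57.5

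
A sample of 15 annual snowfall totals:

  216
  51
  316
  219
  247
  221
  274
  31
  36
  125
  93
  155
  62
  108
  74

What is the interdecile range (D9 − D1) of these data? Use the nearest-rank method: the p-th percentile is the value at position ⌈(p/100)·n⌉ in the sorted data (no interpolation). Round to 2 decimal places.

238.00

Sorted: 31, 36, 51, 62, 74, 93, 108, 125, 155, 216, 219, 221, 247, 274, 316.
n = 15.
P10: rank ⌈10/100·15⌉ = 2 → 36.
P90: rank ⌈90/100·15⌉ = 14 → 274.
Difference: 274 − 36 = 238.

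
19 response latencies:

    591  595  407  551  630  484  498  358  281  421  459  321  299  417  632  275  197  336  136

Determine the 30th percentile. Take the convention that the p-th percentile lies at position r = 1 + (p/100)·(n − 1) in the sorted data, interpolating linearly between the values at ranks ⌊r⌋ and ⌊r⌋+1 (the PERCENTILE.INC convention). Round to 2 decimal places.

Sorted: 136, 197, 275, 281, 299, 321, 336, 358, 407, 417, 421, 459, 484, 498, 551, 591, 595, 630, 632.
n = 19.
r = 1 + (30/100)·(19 − 1) = 1 + 5.4 = 6.4.
Rank 6 is 321 and rank 7 is 336.
Interpolate: 321 + 0.4·(336 − 321) = 321 + 0.4·15 = 327.

327.00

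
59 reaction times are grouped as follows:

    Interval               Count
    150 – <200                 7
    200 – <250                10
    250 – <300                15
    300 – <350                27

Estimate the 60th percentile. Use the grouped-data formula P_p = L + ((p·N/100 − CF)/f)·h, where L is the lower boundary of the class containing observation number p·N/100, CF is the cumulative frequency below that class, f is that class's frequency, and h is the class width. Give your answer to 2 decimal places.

N = 59; target position k = 60/100 · 59 = 35.4.
Cumulative frequencies: 7, 17, 32, 59.
Observation 35.4 falls in the class 300 – <350.
L = 300, CF = 32, f = 27, h = 50.
P60 = 300 + ((35.4 − 32)/27)·50 = 300 + 6.2963 = 306.296.

306.30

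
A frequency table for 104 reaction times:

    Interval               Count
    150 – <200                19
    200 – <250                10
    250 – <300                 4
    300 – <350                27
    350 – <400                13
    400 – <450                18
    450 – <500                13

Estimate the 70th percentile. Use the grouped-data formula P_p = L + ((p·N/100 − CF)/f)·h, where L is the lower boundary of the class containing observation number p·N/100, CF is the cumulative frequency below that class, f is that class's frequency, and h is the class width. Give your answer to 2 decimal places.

399.23

N = 104; target position k = 70/100 · 104 = 72.8.
Cumulative frequencies: 19, 29, 33, 60, 73, 91, 104.
Observation 72.8 falls in the class 350 – <400.
L = 350, CF = 60, f = 13, h = 50.
P70 = 350 + ((72.8 − 60)/13)·50 = 350 + 49.2308 = 399.231.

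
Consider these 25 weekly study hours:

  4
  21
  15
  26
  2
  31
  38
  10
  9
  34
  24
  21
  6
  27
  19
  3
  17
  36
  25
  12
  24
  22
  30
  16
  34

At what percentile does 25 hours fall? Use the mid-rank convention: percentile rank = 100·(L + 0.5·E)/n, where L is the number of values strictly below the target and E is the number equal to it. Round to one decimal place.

66.0

Sorted: 2, 3, 4, 6, 9, 10, 12, 15, 16, 17, 19, 21, 21, 22, 24, 24, 25, 26, 27, 30, 31, 34, 34, 36, 38.
Count below 25: L = 16; count equal: E = 1; n = 25.
Percentile rank = 100·(16 + 0.5·1)/25 = 100·16.5/25 = 66.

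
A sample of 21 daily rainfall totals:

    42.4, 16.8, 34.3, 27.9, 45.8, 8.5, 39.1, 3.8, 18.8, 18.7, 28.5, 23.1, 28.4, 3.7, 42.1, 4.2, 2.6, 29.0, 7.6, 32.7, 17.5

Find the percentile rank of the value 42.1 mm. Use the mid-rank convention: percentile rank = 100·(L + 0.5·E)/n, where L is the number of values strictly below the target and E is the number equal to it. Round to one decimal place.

Sorted: 2.6, 3.7, 3.8, 4.2, 7.6, 8.5, 16.8, 17.5, 18.7, 18.8, 23.1, 27.9, 28.4, 28.5, 29.0, 32.7, 34.3, 39.1, 42.1, 42.4, 45.8.
Count below 42.1: L = 18; count equal: E = 1; n = 21.
Percentile rank = 100·(18 + 0.5·1)/21 = 100·18.5/21 = 88.1.

88.1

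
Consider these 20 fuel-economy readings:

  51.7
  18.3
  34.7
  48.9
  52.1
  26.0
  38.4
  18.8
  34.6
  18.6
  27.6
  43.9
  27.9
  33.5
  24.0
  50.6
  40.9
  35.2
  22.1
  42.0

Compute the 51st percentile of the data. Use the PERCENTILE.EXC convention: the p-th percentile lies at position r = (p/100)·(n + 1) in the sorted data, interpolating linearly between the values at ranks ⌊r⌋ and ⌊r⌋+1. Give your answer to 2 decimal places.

Sorted: 18.3, 18.6, 18.8, 22.1, 24.0, 26.0, 27.6, 27.9, 33.5, 34.6, 34.7, 35.2, 38.4, 40.9, 42.0, 43.9, 48.9, 50.6, 51.7, 52.1.
n = 20.
r = (51/100)·(20 + 1) = 10.71.
Rank 10 is 34.6 and rank 11 is 34.7.
Interpolate: 34.6 + 0.71·(34.7 − 34.6) = 34.6 + 0.71·0.1 = 34.671.

34.67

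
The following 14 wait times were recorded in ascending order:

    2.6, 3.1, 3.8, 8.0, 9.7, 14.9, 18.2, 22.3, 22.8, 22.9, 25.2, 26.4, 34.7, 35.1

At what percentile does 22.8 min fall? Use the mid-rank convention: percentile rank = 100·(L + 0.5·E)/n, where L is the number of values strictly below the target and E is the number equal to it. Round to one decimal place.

Count below 22.8: L = 8; count equal: E = 1; n = 14.
Percentile rank = 100·(8 + 0.5·1)/14 = 100·8.5/14 = 60.71.

60.7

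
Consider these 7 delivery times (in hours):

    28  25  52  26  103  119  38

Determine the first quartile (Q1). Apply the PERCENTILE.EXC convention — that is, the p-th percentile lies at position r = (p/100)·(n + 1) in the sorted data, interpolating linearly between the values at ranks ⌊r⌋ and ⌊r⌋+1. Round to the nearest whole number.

26

Sorted: 25, 26, 28, 38, 52, 103, 119.
n = 7.
r = (25/100)·(7 + 1) = 2.
r is an integer, so P25 is the value at rank 2: 26.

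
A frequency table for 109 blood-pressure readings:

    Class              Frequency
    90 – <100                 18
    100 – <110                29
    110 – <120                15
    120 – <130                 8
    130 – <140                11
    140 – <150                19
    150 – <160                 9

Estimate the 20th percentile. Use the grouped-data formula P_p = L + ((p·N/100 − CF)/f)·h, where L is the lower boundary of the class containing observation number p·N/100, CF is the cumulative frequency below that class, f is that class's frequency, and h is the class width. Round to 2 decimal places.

N = 109; target position k = 20/100 · 109 = 21.8.
Cumulative frequencies: 18, 47, 62, 70, 81, 100, 109.
Observation 21.8 falls in the class 100 – <110.
L = 100, CF = 18, f = 29, h = 10.
P20 = 100 + ((21.8 − 18)/29)·10 = 100 + 1.31034 = 101.31.

101.31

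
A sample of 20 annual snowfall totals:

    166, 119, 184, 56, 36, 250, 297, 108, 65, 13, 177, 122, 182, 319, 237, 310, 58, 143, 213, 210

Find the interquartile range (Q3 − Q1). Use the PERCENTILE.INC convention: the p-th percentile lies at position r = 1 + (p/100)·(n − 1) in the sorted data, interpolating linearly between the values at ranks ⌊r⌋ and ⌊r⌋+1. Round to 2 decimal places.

Sorted: 13, 36, 56, 58, 65, 108, 119, 122, 143, 166, 177, 182, 184, 210, 213, 237, 250, 297, 310, 319.
n = 20.
P25: r = 5.75; ranks 5–6 are 65, 108; interpolating gives 97.25.
P75: r = 15.25; ranks 15–16 are 213, 237; interpolating gives 219.
Difference: 219 − 97.25 = 121.75.

121.75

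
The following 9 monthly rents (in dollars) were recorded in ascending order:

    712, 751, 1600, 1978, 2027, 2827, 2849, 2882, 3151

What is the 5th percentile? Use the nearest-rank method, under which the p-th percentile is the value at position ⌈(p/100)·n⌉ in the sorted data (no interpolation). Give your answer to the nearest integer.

n = 9.
Position = ⌈5/100 · 9⌉ = ⌈0.45⌉ = 1.
The value at rank 1 is 712.

712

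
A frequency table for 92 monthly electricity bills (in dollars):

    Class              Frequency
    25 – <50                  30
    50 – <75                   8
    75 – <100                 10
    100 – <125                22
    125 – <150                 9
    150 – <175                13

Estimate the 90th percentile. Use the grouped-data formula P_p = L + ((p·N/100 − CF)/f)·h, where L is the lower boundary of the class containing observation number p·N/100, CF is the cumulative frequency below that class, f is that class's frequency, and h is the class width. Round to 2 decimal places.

N = 92; target position k = 90/100 · 92 = 82.8.
Cumulative frequencies: 30, 38, 48, 70, 79, 92.
Observation 82.8 falls in the class 150 – <175.
L = 150, CF = 79, f = 13, h = 25.
P90 = 150 + ((82.8 − 79)/13)·25 = 150 + 7.30769 = 157.308.

157.31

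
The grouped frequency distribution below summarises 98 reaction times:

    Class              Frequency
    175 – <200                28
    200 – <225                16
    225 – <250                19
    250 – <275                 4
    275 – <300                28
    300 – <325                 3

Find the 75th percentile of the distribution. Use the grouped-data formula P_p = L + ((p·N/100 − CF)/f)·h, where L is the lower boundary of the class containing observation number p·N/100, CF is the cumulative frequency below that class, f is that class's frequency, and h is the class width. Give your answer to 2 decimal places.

280.80

N = 98; target position k = 75/100 · 98 = 73.5.
Cumulative frequencies: 28, 44, 63, 67, 95, 98.
Observation 73.5 falls in the class 275 – <300.
L = 275, CF = 67, f = 28, h = 25.
P75 = 275 + ((73.5 − 67)/28)·25 = 275 + 5.80357 = 280.804.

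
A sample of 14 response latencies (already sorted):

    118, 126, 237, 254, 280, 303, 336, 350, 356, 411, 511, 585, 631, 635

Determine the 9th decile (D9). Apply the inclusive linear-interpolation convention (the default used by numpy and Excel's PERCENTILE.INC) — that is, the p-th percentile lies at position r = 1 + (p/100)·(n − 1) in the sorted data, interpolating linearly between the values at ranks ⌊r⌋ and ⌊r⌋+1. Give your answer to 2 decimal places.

n = 14.
r = 1 + (90/100)·(14 − 1) = 1 + 11.7 = 12.7.
Rank 12 is 585 and rank 13 is 631.
Interpolate: 585 + 0.7·(631 − 585) = 585 + 0.7·46 = 617.2.

617.20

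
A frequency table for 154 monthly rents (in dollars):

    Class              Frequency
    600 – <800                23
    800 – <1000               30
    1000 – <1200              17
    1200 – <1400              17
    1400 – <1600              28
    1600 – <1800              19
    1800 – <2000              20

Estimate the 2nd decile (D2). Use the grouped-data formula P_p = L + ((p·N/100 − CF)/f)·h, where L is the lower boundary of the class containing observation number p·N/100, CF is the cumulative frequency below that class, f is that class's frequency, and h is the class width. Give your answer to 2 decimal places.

N = 154; target position k = 20/100 · 154 = 30.8.
Cumulative frequencies: 23, 53, 70, 87, 115, 134, 154.
Observation 30.8 falls in the class 800 – <1000.
L = 800, CF = 23, f = 30, h = 200.
P20 = 800 + ((30.8 − 23)/30)·200 = 800 + 52 = 852.

852.00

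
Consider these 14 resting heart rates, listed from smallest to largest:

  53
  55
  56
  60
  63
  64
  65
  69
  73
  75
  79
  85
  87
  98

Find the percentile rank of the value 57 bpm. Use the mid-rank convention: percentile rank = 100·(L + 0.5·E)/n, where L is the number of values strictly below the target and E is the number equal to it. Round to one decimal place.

21.4

Count below 57: L = 3; count equal: E = 0; n = 14.
Percentile rank = 100·(3 + 0.5·0)/14 = 100·3/14 = 21.43.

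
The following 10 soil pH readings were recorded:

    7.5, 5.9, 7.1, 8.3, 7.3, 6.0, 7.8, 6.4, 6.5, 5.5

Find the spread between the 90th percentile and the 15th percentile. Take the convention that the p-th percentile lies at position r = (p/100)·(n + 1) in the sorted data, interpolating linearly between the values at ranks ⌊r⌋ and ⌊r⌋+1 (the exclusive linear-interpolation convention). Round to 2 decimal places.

Sorted: 5.5, 5.9, 6.0, 6.4, 6.5, 7.1, 7.3, 7.5, 7.8, 8.3.
n = 10.
P15: r = 1.65; ranks 1–2 are 5.5, 5.9; interpolating gives 5.76.
P90: r = 9.9; ranks 9–10 are 7.8, 8.3; interpolating gives 8.25.
Difference: 8.25 − 5.76 = 2.49.

2.49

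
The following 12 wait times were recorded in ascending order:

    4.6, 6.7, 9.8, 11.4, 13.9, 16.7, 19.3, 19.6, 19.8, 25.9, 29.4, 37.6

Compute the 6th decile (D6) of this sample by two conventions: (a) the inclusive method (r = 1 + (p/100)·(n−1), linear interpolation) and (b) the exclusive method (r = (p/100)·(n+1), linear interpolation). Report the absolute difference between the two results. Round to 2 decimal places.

n = 12.
(a) r = 7.6; between ranks 7 (19.3) and 8 (19.6): 19.48.
(b) r = 7.8; between ranks 7 (19.3) and 8 (19.6): 19.54.
|19.48 − 19.54| = 0.06.

0.06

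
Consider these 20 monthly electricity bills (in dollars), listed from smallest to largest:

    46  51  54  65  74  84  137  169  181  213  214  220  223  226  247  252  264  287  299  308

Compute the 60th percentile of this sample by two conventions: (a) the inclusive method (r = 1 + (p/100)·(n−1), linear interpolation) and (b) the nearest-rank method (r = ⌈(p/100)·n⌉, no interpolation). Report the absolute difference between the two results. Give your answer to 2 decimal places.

1.20

n = 20.
(a) r = 12.4; between ranks 12 (220) and 13 (223): 221.2.
(b) the nearest-rank method: rank 12 → 220.
|221.2 − 220| = 1.2.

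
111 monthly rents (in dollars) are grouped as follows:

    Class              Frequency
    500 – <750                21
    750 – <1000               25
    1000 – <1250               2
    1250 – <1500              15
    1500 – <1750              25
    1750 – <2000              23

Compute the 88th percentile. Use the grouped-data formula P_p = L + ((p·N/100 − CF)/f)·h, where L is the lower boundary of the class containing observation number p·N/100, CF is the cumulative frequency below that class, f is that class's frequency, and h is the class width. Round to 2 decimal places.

N = 111; target position k = 88/100 · 111 = 97.68.
Cumulative frequencies: 21, 46, 48, 63, 88, 111.
Observation 97.68 falls in the class 1750 – <2000.
L = 1750, CF = 88, f = 23, h = 250.
P88 = 1750 + ((97.68 − 88)/23)·250 = 1750 + 105.217 = 1855.22.

1855.22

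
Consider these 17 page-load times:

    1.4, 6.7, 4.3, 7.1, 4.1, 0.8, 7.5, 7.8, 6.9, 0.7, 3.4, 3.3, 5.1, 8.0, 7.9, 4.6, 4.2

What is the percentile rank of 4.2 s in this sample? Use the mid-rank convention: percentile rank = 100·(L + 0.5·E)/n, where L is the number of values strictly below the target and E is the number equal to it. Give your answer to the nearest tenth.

Sorted: 0.7, 0.8, 1.4, 3.3, 3.4, 4.1, 4.2, 4.3, 4.6, 5.1, 6.7, 6.9, 7.1, 7.5, 7.8, 7.9, 8.0.
Count below 4.2: L = 6; count equal: E = 1; n = 17.
Percentile rank = 100·(6 + 0.5·1)/17 = 100·6.5/17 = 38.24.

38.2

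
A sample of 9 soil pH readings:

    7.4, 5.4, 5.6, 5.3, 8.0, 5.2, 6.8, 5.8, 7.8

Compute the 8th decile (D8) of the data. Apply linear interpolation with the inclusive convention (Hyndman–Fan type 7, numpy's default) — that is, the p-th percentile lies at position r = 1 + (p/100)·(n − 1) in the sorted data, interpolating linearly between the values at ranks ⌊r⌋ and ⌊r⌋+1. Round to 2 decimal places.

Sorted: 5.2, 5.3, 5.4, 5.6, 5.8, 6.8, 7.4, 7.8, 8.0.
n = 9.
r = 1 + (80/100)·(9 − 1) = 1 + 6.4 = 7.4.
Rank 7 is 7.4 and rank 8 is 7.8.
Interpolate: 7.4 + 0.4·(7.8 − 7.4) = 7.4 + 0.4·0.4 = 7.56.

7.56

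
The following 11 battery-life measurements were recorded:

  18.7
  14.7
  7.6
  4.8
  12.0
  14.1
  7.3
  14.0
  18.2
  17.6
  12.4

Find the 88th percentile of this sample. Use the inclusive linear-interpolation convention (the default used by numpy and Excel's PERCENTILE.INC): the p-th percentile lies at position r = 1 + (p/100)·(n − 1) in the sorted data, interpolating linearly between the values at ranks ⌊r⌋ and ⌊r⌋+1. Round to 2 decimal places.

18.08

Sorted: 4.8, 7.3, 7.6, 12.0, 12.4, 14.0, 14.1, 14.7, 17.6, 18.2, 18.7.
n = 11.
r = 1 + (88/100)·(11 − 1) = 1 + 8.8 = 9.8.
Rank 9 is 17.6 and rank 10 is 18.2.
Interpolate: 17.6 + 0.8·(18.2 − 17.6) = 17.6 + 0.8·0.6 = 18.08.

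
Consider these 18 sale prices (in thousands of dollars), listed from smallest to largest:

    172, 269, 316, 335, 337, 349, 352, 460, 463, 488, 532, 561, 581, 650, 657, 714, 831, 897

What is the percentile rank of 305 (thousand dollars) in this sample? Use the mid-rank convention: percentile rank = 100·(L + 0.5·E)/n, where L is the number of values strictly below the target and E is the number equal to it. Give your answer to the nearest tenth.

11.1

Count below 305: L = 2; count equal: E = 0; n = 18.
Percentile rank = 100·(2 + 0.5·0)/18 = 100·2/18 = 11.11.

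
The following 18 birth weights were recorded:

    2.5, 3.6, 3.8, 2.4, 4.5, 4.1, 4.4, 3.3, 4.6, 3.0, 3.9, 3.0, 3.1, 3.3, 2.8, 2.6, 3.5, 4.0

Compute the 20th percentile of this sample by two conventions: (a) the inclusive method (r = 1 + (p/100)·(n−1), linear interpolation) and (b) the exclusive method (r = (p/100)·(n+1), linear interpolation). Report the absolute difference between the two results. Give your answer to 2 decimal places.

0.12

Sorted: 2.4, 2.5, 2.6, 2.8, 3.0, 3.0, 3.1, 3.3, 3.3, 3.5, 3.6, 3.8, 3.9, 4.0, 4.1, 4.4, 4.5, 4.6.
n = 18.
(a) r = 4.4; between ranks 4 (2.8) and 5 (3.0): 2.88.
(b) r = 3.8; between ranks 3 (2.6) and 4 (2.8): 2.76.
|2.88 − 2.76| = 0.12.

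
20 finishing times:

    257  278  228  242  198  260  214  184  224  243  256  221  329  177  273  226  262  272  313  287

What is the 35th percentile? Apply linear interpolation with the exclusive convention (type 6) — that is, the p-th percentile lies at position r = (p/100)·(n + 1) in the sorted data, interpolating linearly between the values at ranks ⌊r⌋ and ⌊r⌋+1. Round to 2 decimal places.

Sorted: 177, 184, 198, 214, 221, 224, 226, 228, 242, 243, 256, 257, 260, 262, 272, 273, 278, 287, 313, 329.
n = 20.
r = (35/100)·(20 + 1) = 7.35.
Rank 7 is 226 and rank 8 is 228.
Interpolate: 226 + 0.35·(228 − 226) = 226 + 0.35·2 = 226.7.

226.70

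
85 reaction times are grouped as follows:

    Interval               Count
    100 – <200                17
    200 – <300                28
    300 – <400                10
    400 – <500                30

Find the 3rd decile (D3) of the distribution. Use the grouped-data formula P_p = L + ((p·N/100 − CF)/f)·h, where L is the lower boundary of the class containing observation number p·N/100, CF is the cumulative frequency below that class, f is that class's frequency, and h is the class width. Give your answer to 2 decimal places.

230.36

N = 85; target position k = 30/100 · 85 = 25.5.
Cumulative frequencies: 17, 45, 55, 85.
Observation 25.5 falls in the class 200 – <300.
L = 200, CF = 17, f = 28, h = 100.
P30 = 200 + ((25.5 − 17)/28)·100 = 200 + 30.3571 = 230.357.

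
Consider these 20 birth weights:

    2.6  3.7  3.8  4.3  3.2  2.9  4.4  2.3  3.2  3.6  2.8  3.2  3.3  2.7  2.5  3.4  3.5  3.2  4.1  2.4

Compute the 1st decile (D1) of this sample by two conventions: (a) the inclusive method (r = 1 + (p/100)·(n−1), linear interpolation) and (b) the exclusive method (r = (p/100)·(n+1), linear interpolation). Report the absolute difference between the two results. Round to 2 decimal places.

0.08

Sorted: 2.3, 2.4, 2.5, 2.6, 2.7, 2.8, 2.9, 3.2, 3.2, 3.2, 3.2, 3.3, 3.4, 3.5, 3.6, 3.7, 3.8, 4.1, 4.3, 4.4.
n = 20.
(a) r = 2.9; between ranks 2 (2.4) and 3 (2.5): 2.49.
(b) r = 2.1; between ranks 2 (2.4) and 3 (2.5): 2.41.
|2.49 − 2.41| = 0.08.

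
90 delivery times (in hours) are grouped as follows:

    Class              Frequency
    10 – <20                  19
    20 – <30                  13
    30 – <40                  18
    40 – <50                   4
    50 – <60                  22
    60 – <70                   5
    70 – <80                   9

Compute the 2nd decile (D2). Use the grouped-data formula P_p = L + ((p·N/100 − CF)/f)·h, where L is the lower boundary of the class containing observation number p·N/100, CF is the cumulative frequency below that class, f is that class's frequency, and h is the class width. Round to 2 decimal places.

19.47

N = 90; target position k = 20/100 · 90 = 18.
Cumulative frequencies: 19, 32, 50, 54, 76, 81, 90.
Observation 18 falls in the class 10 – <20.
L = 10, CF = 0, f = 19, h = 10.
P20 = 10 + ((18 − 0)/19)·10 = 10 + 9.47368 = 19.4737.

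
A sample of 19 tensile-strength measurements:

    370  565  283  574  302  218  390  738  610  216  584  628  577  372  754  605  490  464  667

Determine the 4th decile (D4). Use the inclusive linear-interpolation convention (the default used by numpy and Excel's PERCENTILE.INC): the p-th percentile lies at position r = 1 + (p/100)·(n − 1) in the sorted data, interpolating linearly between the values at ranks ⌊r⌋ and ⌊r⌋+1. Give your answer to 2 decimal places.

Sorted: 216, 218, 283, 302, 370, 372, 390, 464, 490, 565, 574, 577, 584, 605, 610, 628, 667, 738, 754.
n = 19.
r = 1 + (40/100)·(19 − 1) = 1 + 7.2 = 8.2.
Rank 8 is 464 and rank 9 is 490.
Interpolate: 464 + 0.2·(490 − 464) = 464 + 0.2·26 = 469.2.

469.20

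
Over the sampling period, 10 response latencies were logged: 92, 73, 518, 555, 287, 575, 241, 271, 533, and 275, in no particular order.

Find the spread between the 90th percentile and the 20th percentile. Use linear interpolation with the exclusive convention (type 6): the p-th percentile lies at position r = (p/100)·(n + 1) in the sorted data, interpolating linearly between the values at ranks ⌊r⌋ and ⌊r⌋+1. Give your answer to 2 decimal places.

Sorted: 73, 92, 241, 271, 275, 287, 518, 533, 555, 575.
n = 10.
P20: r = 2.2; ranks 2–3 are 92, 241; interpolating gives 121.8.
P90: r = 9.9; ranks 9–10 are 555, 575; interpolating gives 573.
Difference: 573 − 121.8 = 451.2.

451.20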